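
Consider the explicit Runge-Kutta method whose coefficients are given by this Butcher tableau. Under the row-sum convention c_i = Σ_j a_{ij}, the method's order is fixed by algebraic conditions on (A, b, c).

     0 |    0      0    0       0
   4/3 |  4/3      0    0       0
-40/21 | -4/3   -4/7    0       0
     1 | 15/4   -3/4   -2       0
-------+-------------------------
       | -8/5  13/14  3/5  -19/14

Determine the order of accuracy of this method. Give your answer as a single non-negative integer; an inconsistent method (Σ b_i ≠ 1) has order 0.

b = (-8/5, 13/14, 3/5, -19/14)
c = (0, 4/3, -40/21, 1)
Ac = (0, 0, -16/21, 59/21)
Σ b_i: (-8/5)·1 + 13/14·1 + 3/5·1 + (-19/14)·1 = -10/7 ≠ 1 ⇒ order 0.

0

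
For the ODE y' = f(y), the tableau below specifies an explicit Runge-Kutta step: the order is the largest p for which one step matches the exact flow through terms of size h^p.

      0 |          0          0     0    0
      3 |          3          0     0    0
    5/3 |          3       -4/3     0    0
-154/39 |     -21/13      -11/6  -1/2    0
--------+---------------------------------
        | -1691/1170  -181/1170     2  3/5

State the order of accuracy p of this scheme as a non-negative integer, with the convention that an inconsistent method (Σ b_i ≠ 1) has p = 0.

b = (-1691/1170, -181/1170, 2, 3/5)
c = (0, 3, 5/3, -154/39)
Ac = (0, 0, -4, -19/3)
Σ b_i: (-1691/1170)·1 + (-181/1170)·1 + 2·1 + 3/5·1 = 1 ✓
b·c: (-181/1170)·3 + 2·5/3 + 3/5·(-154/39) = 1/2 ✓
b·c²: (-181/1170)·9 + 2·25/9 + 3/5·23716/1521 = 205619/15210 ≠ 1/3 ⇒ order 2.
b·Ac: 2·(-4) + 3/5·(-19/3) = -59/5 ≠ 1/6

2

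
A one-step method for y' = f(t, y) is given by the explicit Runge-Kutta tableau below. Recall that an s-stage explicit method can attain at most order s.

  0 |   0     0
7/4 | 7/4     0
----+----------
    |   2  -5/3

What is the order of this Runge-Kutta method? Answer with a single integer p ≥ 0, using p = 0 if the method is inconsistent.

b = (2, -5/3)
c = (0, 7/4)
Σ b_i: 2·1 + (-5/3)·1 = 1/3 ≠ 1 ⇒ order 0.

0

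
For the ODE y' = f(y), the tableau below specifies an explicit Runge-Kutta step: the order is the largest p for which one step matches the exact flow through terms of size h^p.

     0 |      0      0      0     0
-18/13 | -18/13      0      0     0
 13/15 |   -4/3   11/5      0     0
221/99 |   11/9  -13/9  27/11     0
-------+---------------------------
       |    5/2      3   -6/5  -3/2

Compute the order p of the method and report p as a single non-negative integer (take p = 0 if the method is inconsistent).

0

b = (5/2, 3, -6/5, -3/2)
c = (0, -18/13, 13/15, 221/99)
Ac = (0, 0, -198/65, 227/55)
Σ b_i: 5/2·1 + 3·1 + (-6/5)·1 + (-3/2)·1 = 14/5 ≠ 1 ⇒ order 0.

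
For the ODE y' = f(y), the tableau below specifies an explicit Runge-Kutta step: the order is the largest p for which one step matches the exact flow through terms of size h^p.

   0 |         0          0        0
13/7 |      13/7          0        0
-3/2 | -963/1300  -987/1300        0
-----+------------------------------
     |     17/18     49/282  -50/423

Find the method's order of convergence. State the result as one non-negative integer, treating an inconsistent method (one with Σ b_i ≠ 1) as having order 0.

3

b = (17/18, 49/282, -50/423)
c = (0, 13/7, -3/2)
Ac = (0, 0, -141/100)
Σ b_i: 17/18·1 + 49/282·1 + (-50/423)·1 = 1 ✓
b·c: 49/282·13/7 + (-50/423)·(-3/2) = 1/2 ✓
b·c²: 49/282·169/49 + (-50/423)·9/4 = 1/3 ✓
b·Ac: (-50/423)·(-141/100) = 1/6 ✓; 3 stages ⇒ order 3.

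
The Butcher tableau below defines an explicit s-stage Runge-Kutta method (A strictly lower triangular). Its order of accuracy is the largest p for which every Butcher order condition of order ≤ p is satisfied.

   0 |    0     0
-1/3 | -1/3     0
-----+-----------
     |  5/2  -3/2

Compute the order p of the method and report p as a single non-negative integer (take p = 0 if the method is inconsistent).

b = (5/2, -3/2)
c = (0, -1/3)
Σ b_i: 5/2·1 + (-3/2)·1 = 1 ✓
b·c: (-3/2)·(-1/3) = 1/2 ✓; 2 stages ⇒ order 2.

2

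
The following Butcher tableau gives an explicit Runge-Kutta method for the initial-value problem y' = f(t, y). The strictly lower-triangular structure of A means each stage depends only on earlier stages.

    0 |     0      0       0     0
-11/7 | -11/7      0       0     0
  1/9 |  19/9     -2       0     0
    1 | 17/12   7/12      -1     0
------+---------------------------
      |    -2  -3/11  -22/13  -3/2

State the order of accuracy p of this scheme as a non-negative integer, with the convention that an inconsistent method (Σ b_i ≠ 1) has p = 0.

b = (-2, -3/11, -22/13, -3/2)
c = (0, -11/7, 1/9, 1)
Ac = (0, 0, 22/7, -37/36)
Σ b_i: (-2)·1 + (-3/11)·1 + (-22/13)·1 + (-3/2)·1 = -1563/286 ≠ 1 ⇒ order 0.

0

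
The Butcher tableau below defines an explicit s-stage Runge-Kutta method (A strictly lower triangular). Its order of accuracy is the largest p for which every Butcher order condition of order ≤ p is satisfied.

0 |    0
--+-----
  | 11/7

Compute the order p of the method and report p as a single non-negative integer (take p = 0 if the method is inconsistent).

0

b = (11/7)
c = (0)
Σ b_i: 11/7·1 = 11/7 ≠ 1 ⇒ order 0.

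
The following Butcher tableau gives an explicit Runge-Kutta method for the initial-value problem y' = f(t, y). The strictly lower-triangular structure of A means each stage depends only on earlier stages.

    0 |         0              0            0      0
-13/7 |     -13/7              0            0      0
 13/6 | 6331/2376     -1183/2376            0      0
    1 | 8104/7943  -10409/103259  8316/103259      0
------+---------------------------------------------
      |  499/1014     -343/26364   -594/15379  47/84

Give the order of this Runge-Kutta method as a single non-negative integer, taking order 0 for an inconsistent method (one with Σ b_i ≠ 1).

4

b = (499/1014, -343/26364, -594/15379, 47/84)
c = (0, -13/7, 13/6, 1)
Ac = (0, 0, 2197/2376, 17/47)
Σ b_i: 499/1014·1 + (-343/26364)·1 + (-594/15379)·1 + 47/84·1 = 1 ✓
b·c: (-343/26364)·(-13/7) + (-594/15379)·13/6 + 47/84·1 = 1/2 ✓
b·c²: (-343/26364)·169/49 + (-594/15379)·169/36 + 47/84·1 = 1/3 ✓
b·Ac: (-594/15379)·2197/2376 + 47/84·17/47 = 1/6 ✓
b·c³: (-343/26364)·(-2197/343) + (-594/15379)·2197/216 + 47/84·1 = 1/4 ✓
b·(c∘Ac): (-594/15379)·28561/14256 + 47/84·17/47 = 1/8 ✓
b·Ac²: (-594/15379)·(-28561/16632) + 47/84·10/329 = 1/12 ✓
b·A²c: 47/84·7/94 = 1/24 ✓; 4 stages ⇒ order 4.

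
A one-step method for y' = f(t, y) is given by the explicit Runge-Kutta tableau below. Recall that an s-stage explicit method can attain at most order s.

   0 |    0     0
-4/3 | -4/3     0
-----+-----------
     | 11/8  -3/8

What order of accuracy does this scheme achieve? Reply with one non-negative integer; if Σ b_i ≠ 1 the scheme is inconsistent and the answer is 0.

b = (11/8, -3/8)
c = (0, -4/3)
Σ b_i: 11/8·1 + (-3/8)·1 = 1 ✓
b·c: (-3/8)·(-4/3) = 1/2 ✓; 2 stages ⇒ order 2.

2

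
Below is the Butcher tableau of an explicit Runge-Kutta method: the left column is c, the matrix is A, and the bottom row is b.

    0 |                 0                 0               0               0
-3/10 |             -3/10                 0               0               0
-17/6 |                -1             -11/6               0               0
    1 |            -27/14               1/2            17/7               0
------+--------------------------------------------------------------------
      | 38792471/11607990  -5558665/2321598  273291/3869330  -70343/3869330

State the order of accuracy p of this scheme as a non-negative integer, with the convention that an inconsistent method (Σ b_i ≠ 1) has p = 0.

b = (38792471/11607990, -5558665/2321598, 273291/3869330, -70343/3869330)
c = (0, -3/10, -17/6, 1)
Ac = (0, 0, 11/20, -2953/420)
Σ b_i: 38792471/11607990·1 + (-5558665/2321598)·1 + 273291/3869330·1 + (-70343/3869330)·1 = 1 ✓
b·c: (-5558665/2321598)·(-3/10) + 273291/3869330·(-17/6) + (-70343/3869330)·1 = 1/2 ✓
b·c²: (-5558665/2321598)·9/100 + 273291/3869330·289/36 + (-70343/3869330)·1 = 1/3 ✓
b·Ac: 273291/3869330·11/20 + (-70343/3869330)·(-2953/420) = 1/6 ✓
b·c³: (-5558665/2321598)·(-27/1000) + 273291/3869330·(-4913/216) + (-70343/3869330)·1 = -135816932/87059925 ≠ 1/4 ⇒ order 3.
b·(c∘Ac): 273291/3869330·(-187/120) + (-70343/3869330)·(-2953/420) = 8243977/464319600 ≠ 1/8
b·Ac²: 273291/3869330·(-33/200) + (-70343/3869330)·246217/12600 = -127770103/348239700 ≠ 1/12
b·A²c: (-70343/3869330)·187/140 = -1879163/77386600 ≠ 1/24

3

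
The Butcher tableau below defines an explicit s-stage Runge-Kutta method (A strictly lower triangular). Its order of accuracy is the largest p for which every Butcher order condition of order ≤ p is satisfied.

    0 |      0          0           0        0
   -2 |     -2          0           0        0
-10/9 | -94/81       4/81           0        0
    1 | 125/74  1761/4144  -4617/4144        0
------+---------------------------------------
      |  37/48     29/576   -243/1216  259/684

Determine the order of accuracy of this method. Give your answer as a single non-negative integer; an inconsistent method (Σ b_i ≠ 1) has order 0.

b = (37/48, 29/576, -243/1216, 259/684)
c = (0, -2, -10/9, 1)
Ac = (0, 0, -8/81, 201/518)
Σ b_i: 37/48·1 + 29/576·1 + (-243/1216)·1 + 259/684·1 = 1 ✓
b·c: 29/576·(-2) + (-243/1216)·(-10/9) + 259/684·1 = 1/2 ✓
b·c²: 29/576·4 + (-243/1216)·100/81 + 259/684·1 = 1/3 ✓
b·Ac: (-243/1216)·(-8/81) + 259/684·201/518 = 1/6 ✓
b·c³: 29/576·(-8) + (-243/1216)·(-1000/729) + 259/684·1 = 1/4 ✓
b·(c∘Ac): (-243/1216)·80/729 + 259/684·201/518 = 1/8 ✓
b·Ac²: (-243/1216)·16/81 + 259/684·12/37 = 1/12 ✓
b·A²c: 259/684·57/518 = 1/24 ✓; 4 stages ⇒ order 4.

4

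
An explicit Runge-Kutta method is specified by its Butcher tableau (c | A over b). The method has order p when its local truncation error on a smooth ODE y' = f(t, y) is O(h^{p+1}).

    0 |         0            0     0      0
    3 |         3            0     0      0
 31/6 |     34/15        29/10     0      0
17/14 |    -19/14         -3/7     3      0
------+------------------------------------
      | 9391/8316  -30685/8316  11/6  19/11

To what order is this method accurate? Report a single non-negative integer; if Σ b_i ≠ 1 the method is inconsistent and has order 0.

b = (9391/8316, -30685/8316, 11/6, 19/11)
c = (0, 3, 31/6, 17/14)
Ac = (0, 0, 87/10, 199/14)
Σ b_i: 9391/8316·1 + (-30685/8316)·1 + 11/6·1 + 19/11·1 = 1 ✓
b·c: (-30685/8316)·3 + 11/6·31/6 + 19/11·17/14 = 1/2 ✓
b·c²: (-30685/8316)·9 + 11/6·961/36 + 19/11·289/196 = 2127973/116424 ≠ 1/3 ⇒ order 2.
b·Ac: 11/6·87/10 + 19/11·199/14 = 62373/1540 ≠ 1/6

2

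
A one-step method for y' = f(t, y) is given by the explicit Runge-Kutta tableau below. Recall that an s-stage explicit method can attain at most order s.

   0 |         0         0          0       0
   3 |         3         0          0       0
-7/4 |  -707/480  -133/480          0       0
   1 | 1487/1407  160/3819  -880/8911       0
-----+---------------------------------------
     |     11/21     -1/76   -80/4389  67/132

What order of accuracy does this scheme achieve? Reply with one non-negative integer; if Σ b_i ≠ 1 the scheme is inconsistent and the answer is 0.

b = (11/21, -1/76, -80/4389, 67/132)
c = (0, 3, -7/4, 1)
Ac = (0, 0, -133/160, 20/67)
Σ b_i: 11/21·1 + (-1/76)·1 + (-80/4389)·1 + 67/132·1 = 1 ✓
b·c: (-1/76)·3 + (-80/4389)·(-7/4) + 67/132·1 = 1/2 ✓
b·c²: (-1/76)·9 + (-80/4389)·49/16 + 67/132·1 = 1/3 ✓
b·Ac: (-80/4389)·(-133/160) + 67/132·20/67 = 1/6 ✓
b·c³: (-1/76)·27 + (-80/4389)·(-343/64) + 67/132·1 = 1/4 ✓
b·(c∘Ac): (-80/4389)·931/640 + 67/132·20/67 = 1/8 ✓
b·Ac²: (-80/4389)·(-399/160) + 67/132·5/67 = 1/12 ✓
b·A²c: 67/132·11/134 = 1/24 ✓; 4 stages ⇒ order 4.

4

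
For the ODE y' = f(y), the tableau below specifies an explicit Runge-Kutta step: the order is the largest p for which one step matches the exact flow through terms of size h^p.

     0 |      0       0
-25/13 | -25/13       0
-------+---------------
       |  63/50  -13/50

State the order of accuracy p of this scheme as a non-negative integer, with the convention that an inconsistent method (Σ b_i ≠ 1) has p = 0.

b = (63/50, -13/50)
c = (0, -25/13)
Σ b_i: 63/50·1 + (-13/50)·1 = 1 ✓
b·c: (-13/50)·(-25/13) = 1/2 ✓; 2 stages ⇒ order 2.

2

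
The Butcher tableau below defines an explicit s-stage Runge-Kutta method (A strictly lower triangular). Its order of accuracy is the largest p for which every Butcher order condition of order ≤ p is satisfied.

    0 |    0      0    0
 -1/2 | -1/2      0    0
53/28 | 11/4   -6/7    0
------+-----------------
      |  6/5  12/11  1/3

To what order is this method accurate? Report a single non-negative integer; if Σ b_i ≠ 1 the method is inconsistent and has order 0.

b = (6/5, 12/11, 1/3)
c = (0, -1/2, 53/28)
Ac = (0, 0, 3/7)
Σ b_i: 6/5·1 + 12/11·1 + 1/3·1 = 433/165 ≠ 1 ⇒ order 0.

0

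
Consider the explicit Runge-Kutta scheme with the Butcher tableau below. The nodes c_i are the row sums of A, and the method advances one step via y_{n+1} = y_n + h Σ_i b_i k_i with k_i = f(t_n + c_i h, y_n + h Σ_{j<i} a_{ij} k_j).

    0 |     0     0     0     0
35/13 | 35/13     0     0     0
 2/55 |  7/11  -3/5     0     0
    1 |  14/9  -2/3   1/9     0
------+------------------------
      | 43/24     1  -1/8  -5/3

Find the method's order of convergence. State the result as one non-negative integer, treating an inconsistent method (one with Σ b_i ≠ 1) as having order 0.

1

b = (43/24, 1, -1/8, -5/3)
c = (0, 35/13, 2/55, 1)
Ac = (0, 0, -21/13, -11524/6435)
Σ b_i: 43/24·1 + 1·1 + (-1/8)·1 + (-5/3)·1 = 1 ✓
b·c: 1·35/13 + (-1/8)·2/55 + (-5/3)·1 = 8761/8580 ≠ 1/2 ⇒ order 1.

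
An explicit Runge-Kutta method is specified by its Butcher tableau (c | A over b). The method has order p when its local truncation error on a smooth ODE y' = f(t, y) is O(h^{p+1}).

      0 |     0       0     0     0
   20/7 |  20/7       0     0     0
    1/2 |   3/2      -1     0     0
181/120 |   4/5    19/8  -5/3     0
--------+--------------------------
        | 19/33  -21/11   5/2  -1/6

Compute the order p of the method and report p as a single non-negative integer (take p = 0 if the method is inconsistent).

b = (19/33, -21/11, 5/2, -1/6)
c = (0, 20/7, 1/2, 181/120)
Ac = (0, 0, -20/7, 125/21)
Σ b_i: 19/33·1 + (-21/11)·1 + 5/2·1 + (-1/6)·1 = 1 ✓
b·c: (-21/11)·20/7 + 5/2·1/2 + (-1/6)·181/120 = -35291/7920 ≠ 1/2 ⇒ order 1.

1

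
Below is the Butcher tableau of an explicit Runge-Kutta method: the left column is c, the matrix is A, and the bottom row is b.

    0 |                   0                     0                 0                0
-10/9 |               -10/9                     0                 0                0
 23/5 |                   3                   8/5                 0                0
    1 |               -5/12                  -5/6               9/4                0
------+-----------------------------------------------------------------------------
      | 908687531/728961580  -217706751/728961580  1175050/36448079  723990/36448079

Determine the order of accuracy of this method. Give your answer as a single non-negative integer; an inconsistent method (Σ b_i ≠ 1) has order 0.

b = (908687531/728961580, -217706751/728961580, 1175050/36448079, 723990/36448079)
c = (0, -10/9, 23/5, 1)
Ac = (0, 0, -16/9, 6089/540)
Σ b_i: 908687531/728961580·1 + (-217706751/728961580)·1 + 1175050/36448079·1 + 723990/36448079·1 = 1 ✓
b·c: (-217706751/728961580)·(-10/9) + 1175050/36448079·23/5 + 723990/36448079·1 = 1/2 ✓
b·c²: (-217706751/728961580)·100/81 + 1175050/36448079·529/25 + 723990/36448079·1 = 1/3 ✓
b·Ac: 1175050/36448079·(-16/9) + 723990/36448079·6089/540 = 1/6 ✓
b·c³: (-217706751/728961580)·(-1000/729) + 1175050/36448079·12167/125 + 723990/36448079·1 = 17554121918/4920490665 ≠ 1/4 ⇒ order 3.
b·(c∘Ac): 1175050/36448079·(-368/45) + 723990/36448079·6089/540 = -8673841/218688474 ≠ 1/8
b·Ac²: 1175050/36448079·160/81 + 723990/36448079·1131923/24300 = 9732259253/9840981330 ≠ 1/12
b·A²c: 723990/36448079·(-4) = -2895960/36448079 ≠ 1/24

3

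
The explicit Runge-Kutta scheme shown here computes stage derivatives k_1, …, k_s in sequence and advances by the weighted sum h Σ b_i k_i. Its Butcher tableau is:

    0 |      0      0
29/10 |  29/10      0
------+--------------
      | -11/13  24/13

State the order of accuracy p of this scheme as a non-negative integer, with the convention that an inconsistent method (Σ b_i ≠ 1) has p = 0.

1

b = (-11/13, 24/13)
c = (0, 29/10)
Σ b_i: (-11/13)·1 + 24/13·1 = 1 ✓
b·c: 24/13·29/10 = 348/65 ≠ 1/2 ⇒ order 1.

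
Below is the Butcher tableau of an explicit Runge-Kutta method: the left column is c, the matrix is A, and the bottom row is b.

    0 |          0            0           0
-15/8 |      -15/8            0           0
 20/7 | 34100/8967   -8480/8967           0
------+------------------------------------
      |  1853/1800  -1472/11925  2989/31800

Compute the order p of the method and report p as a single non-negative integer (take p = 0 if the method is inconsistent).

b = (1853/1800, -1472/11925, 2989/31800)
c = (0, -15/8, 20/7)
Ac = (0, 0, 5300/2989)
Σ b_i: 1853/1800·1 + (-1472/11925)·1 + 2989/31800·1 = 1 ✓
b·c: (-1472/11925)·(-15/8) + 2989/31800·20/7 = 1/2 ✓
b·c²: (-1472/11925)·225/64 + 2989/31800·400/49 = 1/3 ✓
b·Ac: 2989/31800·5300/2989 = 1/6 ✓; 3 stages ⇒ order 3.

3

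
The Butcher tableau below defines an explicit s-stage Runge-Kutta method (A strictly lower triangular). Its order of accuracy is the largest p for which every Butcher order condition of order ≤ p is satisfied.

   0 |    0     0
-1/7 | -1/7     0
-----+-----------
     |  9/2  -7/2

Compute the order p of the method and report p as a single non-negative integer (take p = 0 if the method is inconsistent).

b = (9/2, -7/2)
c = (0, -1/7)
Σ b_i: 9/2·1 + (-7/2)·1 = 1 ✓
b·c: (-7/2)·(-1/7) = 1/2 ✓; 2 stages ⇒ order 2.

2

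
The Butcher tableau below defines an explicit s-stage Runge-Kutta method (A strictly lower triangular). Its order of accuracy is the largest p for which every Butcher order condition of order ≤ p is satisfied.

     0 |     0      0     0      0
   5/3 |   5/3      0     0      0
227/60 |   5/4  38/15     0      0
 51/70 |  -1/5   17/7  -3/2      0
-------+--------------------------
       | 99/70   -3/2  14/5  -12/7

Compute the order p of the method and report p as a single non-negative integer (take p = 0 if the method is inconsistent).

1

b = (99/70, -3/2, 14/5, -12/7)
c = (0, 5/3, 227/60, 51/70)
Ac = (0, 0, 38/9, -1367/840)
Σ b_i: 99/70·1 + (-3/2)·1 + 14/5·1 + (-12/7)·1 = 1 ✓
b·c: (-3/2)·5/3 + 14/5·227/60 + (-12/7)·51/70 = 25153/3675 ≠ 1/2 ⇒ order 1.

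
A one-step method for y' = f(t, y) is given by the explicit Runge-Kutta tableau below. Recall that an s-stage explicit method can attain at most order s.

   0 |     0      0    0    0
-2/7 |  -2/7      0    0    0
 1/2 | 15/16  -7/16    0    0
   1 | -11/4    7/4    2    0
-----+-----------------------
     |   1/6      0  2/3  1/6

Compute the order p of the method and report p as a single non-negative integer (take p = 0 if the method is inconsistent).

b = (1/6, 0, 2/3, 1/6)
c = (0, -2/7, 1/2, 1)
Ac = (0, 0, 1/8, 1/2)
Σ b_i: 1/6·1 + 2/3·1 + 1/6·1 = 1 ✓
b·c: 2/3·1/2 + 1/6·1 = 1/2 ✓
b·c²: 2/3·1/4 + 1/6·1 = 1/3 ✓
b·Ac: 2/3·1/8 + 1/6·1/2 = 1/6 ✓
b·c³: 2/3·1/8 + 1/6·1 = 1/4 ✓
b·(c∘Ac): 2/3·1/16 + 1/6·1/2 = 1/8 ✓
b·Ac²: 2/3·(-1/28) + 1/6·9/14 = 1/12 ✓
b·A²c: 1/6·1/4 = 1/24 ✓; 4 stages ⇒ order 4.

4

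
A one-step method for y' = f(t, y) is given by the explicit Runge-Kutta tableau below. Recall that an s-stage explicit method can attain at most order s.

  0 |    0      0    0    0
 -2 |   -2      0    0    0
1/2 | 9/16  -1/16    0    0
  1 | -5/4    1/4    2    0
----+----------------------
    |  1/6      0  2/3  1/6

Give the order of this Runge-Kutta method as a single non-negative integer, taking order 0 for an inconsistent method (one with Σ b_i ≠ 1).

4

b = (1/6, 0, 2/3, 1/6)
c = (0, -2, 1/2, 1)
Ac = (0, 0, 1/8, 1/2)
Σ b_i: 1/6·1 + 2/3·1 + 1/6·1 = 1 ✓
b·c: 2/3·1/2 + 1/6·1 = 1/2 ✓
b·c²: 2/3·1/4 + 1/6·1 = 1/3 ✓
b·Ac: 2/3·1/8 + 1/6·1/2 = 1/6 ✓
b·c³: 2/3·1/8 + 1/6·1 = 1/4 ✓
b·(c∘Ac): 2/3·1/16 + 1/6·1/2 = 1/8 ✓
b·Ac²: 2/3·(-1/4) + 1/6·3/2 = 1/12 ✓
b·A²c: 1/6·1/4 = 1/24 ✓; 4 stages ⇒ order 4.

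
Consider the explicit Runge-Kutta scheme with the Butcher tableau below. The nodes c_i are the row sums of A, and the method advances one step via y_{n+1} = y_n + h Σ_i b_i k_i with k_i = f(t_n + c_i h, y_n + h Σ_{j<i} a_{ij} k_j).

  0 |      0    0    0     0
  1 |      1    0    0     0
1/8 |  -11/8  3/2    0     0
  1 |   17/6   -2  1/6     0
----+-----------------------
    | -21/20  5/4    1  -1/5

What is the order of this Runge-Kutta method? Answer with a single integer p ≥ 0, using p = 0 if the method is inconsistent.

b = (-21/20, 5/4, 1, -1/5)
c = (0, 1, 1/8, 1)
Ac = (0, 0, 3/2, -95/48)
Σ b_i: (-21/20)·1 + 5/4·1 + 1·1 + (-1/5)·1 = 1 ✓
b·c: 5/4·1 + 1·1/8 + (-1/5)·1 = 47/40 ≠ 1/2 ⇒ order 1.

1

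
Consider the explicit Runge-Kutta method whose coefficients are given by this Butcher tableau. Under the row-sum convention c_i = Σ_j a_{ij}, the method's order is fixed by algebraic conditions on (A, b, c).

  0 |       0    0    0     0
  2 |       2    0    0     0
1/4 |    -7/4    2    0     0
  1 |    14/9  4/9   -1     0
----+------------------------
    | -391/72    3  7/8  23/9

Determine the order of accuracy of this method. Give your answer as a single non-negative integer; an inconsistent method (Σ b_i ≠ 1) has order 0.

b = (-391/72, 3, 7/8, 23/9)
c = (0, 2, 1/4, 1)
Ac = (0, 0, 4, 23/36)
Σ b_i: (-391/72)·1 + 3·1 + 7/8·1 + 23/9·1 = 1 ✓
b·c: 3·2 + 7/8·1/4 + 23/9·1 = 2527/288 ≠ 1/2 ⇒ order 1.

1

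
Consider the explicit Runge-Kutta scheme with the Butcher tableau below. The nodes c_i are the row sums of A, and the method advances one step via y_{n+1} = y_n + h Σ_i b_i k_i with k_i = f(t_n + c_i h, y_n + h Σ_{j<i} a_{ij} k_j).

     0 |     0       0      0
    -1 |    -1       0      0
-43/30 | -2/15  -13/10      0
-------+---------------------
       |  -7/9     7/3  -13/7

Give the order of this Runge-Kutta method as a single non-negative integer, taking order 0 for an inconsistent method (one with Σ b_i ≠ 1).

b = (-7/9, 7/3, -13/7)
c = (0, -1, -43/30)
Ac = (0, 0, 13/10)
Σ b_i: (-7/9)·1 + 7/3·1 + (-13/7)·1 = -19/63 ≠ 1 ⇒ order 0.

0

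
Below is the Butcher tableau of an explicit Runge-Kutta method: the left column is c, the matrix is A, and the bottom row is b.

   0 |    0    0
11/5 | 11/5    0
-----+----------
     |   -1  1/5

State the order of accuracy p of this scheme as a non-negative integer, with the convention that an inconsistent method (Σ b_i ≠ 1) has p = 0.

b = (-1, 1/5)
c = (0, 11/5)
Σ b_i: (-1)·1 + 1/5·1 = -4/5 ≠ 1 ⇒ order 0.

0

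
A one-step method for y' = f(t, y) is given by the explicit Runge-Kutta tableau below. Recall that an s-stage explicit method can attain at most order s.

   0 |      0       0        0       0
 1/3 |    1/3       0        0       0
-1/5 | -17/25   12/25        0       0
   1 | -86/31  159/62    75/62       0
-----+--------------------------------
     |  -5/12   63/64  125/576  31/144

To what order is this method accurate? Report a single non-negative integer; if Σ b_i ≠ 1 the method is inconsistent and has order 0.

4

b = (-5/12, 63/64, 125/576, 31/144)
c = (0, 1/3, -1/5, 1)
Ac = (0, 0, 4/25, 19/31)
Σ b_i: (-5/12)·1 + 63/64·1 + 125/576·1 + 31/144·1 = 1 ✓
b·c: 63/64·1/3 + 125/576·(-1/5) + 31/144·1 = 1/2 ✓
b·c²: 63/64·1/9 + 125/576·1/25 + 31/144·1 = 1/3 ✓
b·Ac: 125/576·4/25 + 31/144·19/31 = 1/6 ✓
b·c³: 63/64·1/27 + 125/576·(-1/125) + 31/144·1 = 1/4 ✓
b·(c∘Ac): 125/576·(-4/125) + 31/144·19/31 = 1/8 ✓
b·Ac²: 125/576·4/75 + 31/144·1/3 = 1/12 ✓
b·A²c: 31/144·6/31 = 1/24 ✓; 4 stages ⇒ order 4.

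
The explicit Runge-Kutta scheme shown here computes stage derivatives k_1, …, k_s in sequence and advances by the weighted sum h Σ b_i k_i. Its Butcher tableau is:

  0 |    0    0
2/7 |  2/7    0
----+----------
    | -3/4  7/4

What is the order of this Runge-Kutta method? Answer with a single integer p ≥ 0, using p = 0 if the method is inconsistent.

b = (-3/4, 7/4)
c = (0, 2/7)
Σ b_i: (-3/4)·1 + 7/4·1 = 1 ✓
b·c: 7/4·2/7 = 1/2 ✓; 2 stages ⇒ order 2.

2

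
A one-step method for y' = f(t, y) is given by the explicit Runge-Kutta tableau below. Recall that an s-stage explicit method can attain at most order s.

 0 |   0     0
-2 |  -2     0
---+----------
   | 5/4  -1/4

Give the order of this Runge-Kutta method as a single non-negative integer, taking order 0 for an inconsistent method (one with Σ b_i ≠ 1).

2

b = (5/4, -1/4)
c = (0, -2)
Σ b_i: 5/4·1 + (-1/4)·1 = 1 ✓
b·c: (-1/4)·(-2) = 1/2 ✓; 2 stages ⇒ order 2.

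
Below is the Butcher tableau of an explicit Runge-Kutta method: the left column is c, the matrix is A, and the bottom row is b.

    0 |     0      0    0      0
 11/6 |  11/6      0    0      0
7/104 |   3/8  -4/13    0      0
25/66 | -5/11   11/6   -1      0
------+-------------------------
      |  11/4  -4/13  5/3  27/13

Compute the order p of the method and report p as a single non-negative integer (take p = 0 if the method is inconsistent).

0

b = (11/4, -4/13, 5/3, 27/13)
c = (0, 11/6, 7/104, 25/66)
Ac = (0, 0, -22/39, 3083/936)
Σ b_i: 11/4·1 + (-4/13)·1 + 5/3·1 + 27/13·1 = 965/156 ≠ 1 ⇒ order 0.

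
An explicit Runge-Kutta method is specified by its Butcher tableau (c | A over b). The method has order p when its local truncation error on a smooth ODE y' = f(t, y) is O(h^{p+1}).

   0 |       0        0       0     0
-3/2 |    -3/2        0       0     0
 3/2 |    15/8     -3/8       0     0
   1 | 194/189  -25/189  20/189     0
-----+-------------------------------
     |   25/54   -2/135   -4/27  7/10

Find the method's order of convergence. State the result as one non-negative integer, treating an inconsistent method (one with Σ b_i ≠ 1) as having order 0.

b = (25/54, -2/135, -4/27, 7/10)
c = (0, -3/2, 3/2, 1)
Ac = (0, 0, 9/16, 5/14)
Σ b_i: 25/54·1 + (-2/135)·1 + (-4/27)·1 + 7/10·1 = 1 ✓
b·c: (-2/135)·(-3/2) + (-4/27)·3/2 + 7/10·1 = 1/2 ✓
b·c²: (-2/135)·9/4 + (-4/27)·9/4 + 7/10·1 = 1/3 ✓
b·Ac: (-4/27)·9/16 + 7/10·5/14 = 1/6 ✓
b·c³: (-2/135)·(-27/8) + (-4/27)·27/8 + 7/10·1 = 1/4 ✓
b·(c∘Ac): (-4/27)·27/32 + 7/10·5/14 = 1/8 ✓
b·Ac²: (-4/27)·(-27/32) + 7/10·(-5/84) = 1/12 ✓
b·A²c: 7/10·5/84 = 1/24 ✓; 4 stages ⇒ order 4.

4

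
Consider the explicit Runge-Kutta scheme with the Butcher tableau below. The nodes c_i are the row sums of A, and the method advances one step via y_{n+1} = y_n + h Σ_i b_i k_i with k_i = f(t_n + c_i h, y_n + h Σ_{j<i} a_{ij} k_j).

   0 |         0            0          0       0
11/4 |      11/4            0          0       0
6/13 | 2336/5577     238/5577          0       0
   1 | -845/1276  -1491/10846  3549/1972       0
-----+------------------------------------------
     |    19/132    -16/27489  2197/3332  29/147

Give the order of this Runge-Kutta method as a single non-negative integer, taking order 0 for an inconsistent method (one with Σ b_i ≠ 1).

b = (19/132, -16/27489, 2197/3332, 29/147)
c = (0, 11/4, 6/13, 1)
Ac = (0, 0, 119/1014, 105/232)
Σ b_i: 19/132·1 + (-16/27489)·1 + 2197/3332·1 + 29/147·1 = 1 ✓
b·c: (-16/27489)·11/4 + 2197/3332·6/13 + 29/147·1 = 1/2 ✓
b·c²: (-16/27489)·121/16 + 2197/3332·36/169 + 29/147·1 = 1/3 ✓
b·Ac: 2197/3332·119/1014 + 29/147·105/232 = 1/6 ✓
b·c³: (-16/27489)·1331/64 + 2197/3332·216/2197 + 29/147·1 = 1/4 ✓
b·(c∘Ac): 2197/3332·119/2197 + 29/147·105/232 = 1/8 ✓
b·Ac²: 2197/3332·1309/4056 + 29/147·(-21/32) = 1/12 ✓
b·A²c: 29/147·49/232 = 1/24 ✓; 4 stages ⇒ order 4.

4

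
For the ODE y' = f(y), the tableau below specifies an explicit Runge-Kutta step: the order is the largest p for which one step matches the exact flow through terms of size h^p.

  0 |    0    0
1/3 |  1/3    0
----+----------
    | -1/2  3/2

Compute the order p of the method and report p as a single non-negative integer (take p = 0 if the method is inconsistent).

b = (-1/2, 3/2)
c = (0, 1/3)
Σ b_i: (-1/2)·1 + 3/2·1 = 1 ✓
b·c: 3/2·1/3 = 1/2 ✓; 2 stages ⇒ order 2.

2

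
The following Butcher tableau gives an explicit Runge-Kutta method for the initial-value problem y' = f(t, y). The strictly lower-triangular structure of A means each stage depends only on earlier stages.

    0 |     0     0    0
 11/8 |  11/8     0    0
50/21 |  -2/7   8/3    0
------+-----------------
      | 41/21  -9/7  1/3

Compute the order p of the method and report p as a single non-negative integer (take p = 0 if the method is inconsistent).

b = (41/21, -9/7, 1/3)
c = (0, 11/8, 50/21)
Ac = (0, 0, 11/3)
Σ b_i: 41/21·1 + (-9/7)·1 + 1/3·1 = 1 ✓
b·c: (-9/7)·11/8 + 1/3·50/21 = -491/504 ≠ 1/2 ⇒ order 1.

1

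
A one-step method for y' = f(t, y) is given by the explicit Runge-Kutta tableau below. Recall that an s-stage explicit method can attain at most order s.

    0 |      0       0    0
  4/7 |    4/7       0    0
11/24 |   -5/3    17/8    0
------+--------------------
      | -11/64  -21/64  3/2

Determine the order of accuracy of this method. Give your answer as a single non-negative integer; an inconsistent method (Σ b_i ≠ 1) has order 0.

b = (-11/64, -21/64, 3/2)
c = (0, 4/7, 11/24)
Ac = (0, 0, 17/14)
Σ b_i: (-11/64)·1 + (-21/64)·1 + 3/2·1 = 1 ✓
b·c: (-21/64)·4/7 + 3/2·11/24 = 1/2 ✓
b·c²: (-21/64)·16/49 + 3/2·121/576 = 559/2688 ≠ 1/3 ⇒ order 2.
b·Ac: 3/2·17/14 = 51/28 ≠ 1/6

2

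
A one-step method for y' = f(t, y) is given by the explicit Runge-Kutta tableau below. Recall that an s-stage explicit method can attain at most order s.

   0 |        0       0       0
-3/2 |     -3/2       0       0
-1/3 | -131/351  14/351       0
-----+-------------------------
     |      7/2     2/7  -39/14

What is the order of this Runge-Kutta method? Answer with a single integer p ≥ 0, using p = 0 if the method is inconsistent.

3

b = (7/2, 2/7, -39/14)
c = (0, -3/2, -1/3)
Ac = (0, 0, -7/117)
Σ b_i: 7/2·1 + 2/7·1 + (-39/14)·1 = 1 ✓
b·c: 2/7·(-3/2) + (-39/14)·(-1/3) = 1/2 ✓
b·c²: 2/7·9/4 + (-39/14)·1/9 = 1/3 ✓
b·Ac: (-39/14)·(-7/117) = 1/6 ✓; 3 stages ⇒ order 3.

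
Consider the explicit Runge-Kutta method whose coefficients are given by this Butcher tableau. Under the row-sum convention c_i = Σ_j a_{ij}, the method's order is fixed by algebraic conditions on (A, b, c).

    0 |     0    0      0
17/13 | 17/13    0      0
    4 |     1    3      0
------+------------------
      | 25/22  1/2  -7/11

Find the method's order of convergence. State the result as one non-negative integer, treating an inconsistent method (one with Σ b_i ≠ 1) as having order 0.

b = (25/22, 1/2, -7/11)
c = (0, 17/13, 4)
Ac = (0, 0, 51/13)
Σ b_i: 25/22·1 + 1/2·1 + (-7/11)·1 = 1 ✓
b·c: 1/2·17/13 + (-7/11)·4 = -541/286 ≠ 1/2 ⇒ order 1.

1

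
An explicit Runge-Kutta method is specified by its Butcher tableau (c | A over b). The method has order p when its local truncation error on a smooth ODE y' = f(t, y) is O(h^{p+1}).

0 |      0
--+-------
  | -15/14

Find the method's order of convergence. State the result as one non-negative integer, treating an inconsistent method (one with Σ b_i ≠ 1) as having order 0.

0

b = (-15/14)
c = (0)
Σ b_i: (-15/14)·1 = -15/14 ≠ 1 ⇒ order 0.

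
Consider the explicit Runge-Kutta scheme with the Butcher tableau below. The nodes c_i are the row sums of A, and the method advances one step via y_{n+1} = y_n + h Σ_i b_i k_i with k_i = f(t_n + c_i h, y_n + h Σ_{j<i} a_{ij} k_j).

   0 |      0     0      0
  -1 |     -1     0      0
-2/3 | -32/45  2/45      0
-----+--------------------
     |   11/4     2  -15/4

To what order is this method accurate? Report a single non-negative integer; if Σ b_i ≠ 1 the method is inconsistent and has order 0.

3

b = (11/4, 2, -15/4)
c = (0, -1, -2/3)
Ac = (0, 0, -2/45)
Σ b_i: 11/4·1 + 2·1 + (-15/4)·1 = 1 ✓
b·c: 2·(-1) + (-15/4)·(-2/3) = 1/2 ✓
b·c²: 2·1 + (-15/4)·4/9 = 1/3 ✓
b·Ac: (-15/4)·(-2/45) = 1/6 ✓; 3 stages ⇒ order 3.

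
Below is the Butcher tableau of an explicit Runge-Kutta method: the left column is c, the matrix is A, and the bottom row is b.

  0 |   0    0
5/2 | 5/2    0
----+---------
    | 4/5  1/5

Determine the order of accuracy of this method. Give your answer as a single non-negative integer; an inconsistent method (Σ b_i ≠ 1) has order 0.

b = (4/5, 1/5)
c = (0, 5/2)
Σ b_i: 4/5·1 + 1/5·1 = 1 ✓
b·c: 1/5·5/2 = 1/2 ✓; 2 stages ⇒ order 2.

2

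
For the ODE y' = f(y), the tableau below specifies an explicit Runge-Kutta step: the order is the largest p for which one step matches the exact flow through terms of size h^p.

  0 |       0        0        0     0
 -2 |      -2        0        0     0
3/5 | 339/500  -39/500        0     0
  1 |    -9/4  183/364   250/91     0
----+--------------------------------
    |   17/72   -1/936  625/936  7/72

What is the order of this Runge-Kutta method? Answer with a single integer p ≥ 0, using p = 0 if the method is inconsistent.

b = (17/72, -1/936, 625/936, 7/72)
c = (0, -2, 3/5, 1)
Ac = (0, 0, 39/250, 9/14)
Σ b_i: 17/72·1 + (-1/936)·1 + 625/936·1 + 7/72·1 = 1 ✓
b·c: (-1/936)·(-2) + 625/936·3/5 + 7/72·1 = 1/2 ✓
b·c²: (-1/936)·4 + 625/936·9/25 + 7/72·1 = 1/3 ✓
b·Ac: 625/936·39/250 + 7/72·9/14 = 1/6 ✓
b·c³: (-1/936)·(-8) + 625/936·27/125 + 7/72·1 = 1/4 ✓
b·(c∘Ac): 625/936·117/1250 + 7/72·9/14 = 1/8 ✓
b·Ac²: 625/936·(-39/125) + 7/72·3 = 1/12 ✓
b·A²c: 7/72·3/7 = 1/24 ✓; 4 stages ⇒ order 4.

4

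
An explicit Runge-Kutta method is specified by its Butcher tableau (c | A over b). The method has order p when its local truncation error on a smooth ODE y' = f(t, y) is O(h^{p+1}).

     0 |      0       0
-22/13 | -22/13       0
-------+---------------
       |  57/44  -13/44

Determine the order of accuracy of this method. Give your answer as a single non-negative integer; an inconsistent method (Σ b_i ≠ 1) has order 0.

b = (57/44, -13/44)
c = (0, -22/13)
Σ b_i: 57/44·1 + (-13/44)·1 = 1 ✓
b·c: (-13/44)·(-22/13) = 1/2 ✓; 2 stages ⇒ order 2.

2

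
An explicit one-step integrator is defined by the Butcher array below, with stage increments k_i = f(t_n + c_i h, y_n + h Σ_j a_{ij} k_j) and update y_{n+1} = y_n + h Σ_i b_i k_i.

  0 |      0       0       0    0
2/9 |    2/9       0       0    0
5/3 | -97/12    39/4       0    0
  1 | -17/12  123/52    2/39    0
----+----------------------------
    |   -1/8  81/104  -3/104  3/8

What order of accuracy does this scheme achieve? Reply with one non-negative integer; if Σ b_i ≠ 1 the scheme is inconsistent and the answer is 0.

b = (-1/8, 81/104, -3/104, 3/8)
c = (0, 2/9, 5/3, 1)
Ac = (0, 0, 13/6, 11/18)
Σ b_i: (-1/8)·1 + 81/104·1 + (-3/104)·1 + 3/8·1 = 1 ✓
b·c: 81/104·2/9 + (-3/104)·5/3 + 3/8·1 = 1/2 ✓
b·c²: 81/104·4/81 + (-3/104)·25/9 + 3/8·1 = 1/3 ✓
b·Ac: (-3/104)·13/6 + 3/8·11/18 = 1/6 ✓
b·c³: 81/104·8/729 + (-3/104)·125/27 + 3/8·1 = 1/4 ✓
b·(c∘Ac): (-3/104)·65/18 + 3/8·11/18 = 1/8 ✓
b·Ac²: (-3/104)·13/27 + 3/8·7/27 = 1/12 ✓
b·A²c: 3/8·1/9 = 1/24 ✓; 4 stages ⇒ order 4.

4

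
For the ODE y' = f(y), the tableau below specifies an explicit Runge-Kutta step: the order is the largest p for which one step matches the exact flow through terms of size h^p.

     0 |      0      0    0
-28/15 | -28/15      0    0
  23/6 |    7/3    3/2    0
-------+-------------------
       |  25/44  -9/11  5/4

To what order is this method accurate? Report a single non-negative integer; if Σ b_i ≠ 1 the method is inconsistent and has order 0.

b = (25/44, -9/11, 5/4)
c = (0, -28/15, 23/6)
Ac = (0, 0, -14/5)
Σ b_i: 25/44·1 + (-9/11)·1 + 5/4·1 = 1 ✓
b·c: (-9/11)·(-28/15) + 5/4·23/6 = 8341/1320 ≠ 1/2 ⇒ order 1.

1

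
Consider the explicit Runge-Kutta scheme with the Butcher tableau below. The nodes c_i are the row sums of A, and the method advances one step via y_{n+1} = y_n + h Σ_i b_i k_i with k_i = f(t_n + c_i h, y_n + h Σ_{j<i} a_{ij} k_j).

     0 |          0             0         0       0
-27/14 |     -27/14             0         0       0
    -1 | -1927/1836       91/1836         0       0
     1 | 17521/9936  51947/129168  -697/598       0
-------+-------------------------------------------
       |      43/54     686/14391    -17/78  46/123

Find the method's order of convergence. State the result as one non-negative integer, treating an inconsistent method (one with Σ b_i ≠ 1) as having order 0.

4

b = (43/54, 686/14391, -17/78, 46/123)
c = (0, -27/14, -1, 1)
Ac = (0, 0, -13/136, 287/736)
Σ b_i: 43/54·1 + 686/14391·1 + (-17/78)·1 + 46/123·1 = 1 ✓
b·c: 686/14391·(-27/14) + (-17/78)·(-1) + 46/123·1 = 1/2 ✓
b·c²: 686/14391·729/196 + (-17/78)·1 + 46/123·1 = 1/3 ✓
b·Ac: (-17/78)·(-13/136) + 46/123·287/736 = 1/6 ✓
b·c³: 686/14391·(-19683/2744) + (-17/78)·(-1) + 46/123·1 = 1/4 ✓
b·(c∘Ac): (-17/78)·13/136 + 46/123·287/736 = 1/8 ✓
b·Ac²: (-17/78)·351/1904 + 46/123·3403/10304 = 1/12 ✓
b·A²c: 46/123·41/368 = 1/24 ✓; 4 stages ⇒ order 4.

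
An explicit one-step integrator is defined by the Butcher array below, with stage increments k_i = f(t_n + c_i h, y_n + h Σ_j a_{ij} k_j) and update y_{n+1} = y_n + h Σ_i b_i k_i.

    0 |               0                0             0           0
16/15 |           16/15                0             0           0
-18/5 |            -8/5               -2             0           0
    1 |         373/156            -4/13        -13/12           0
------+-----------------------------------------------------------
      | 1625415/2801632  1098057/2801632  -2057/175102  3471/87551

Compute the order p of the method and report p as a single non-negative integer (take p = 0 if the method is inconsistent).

3

b = (1625415/2801632, 1098057/2801632, -2057/175102, 3471/87551)
c = (0, 16/15, -18/5, 1)
Ac = (0, 0, -32/15, 1393/390)
Σ b_i: 1625415/2801632·1 + 1098057/2801632·1 + (-2057/175102)·1 + 3471/87551·1 = 1 ✓
b·c: 1098057/2801632·16/15 + (-2057/175102)·(-18/5) + 3471/87551·1 = 1/2 ✓
b·c²: 1098057/2801632·256/225 + (-2057/175102)·324/25 + 3471/87551·1 = 1/3 ✓
b·Ac: (-2057/175102)·(-32/15) + 3471/87551·1393/390 = 1/6 ✓
b·c³: 1098057/2801632·4096/3375 + (-2057/175102)·(-5832/125) + 3471/87551·1 = 20947843/19698975 ≠ 1/4 ⇒ order 3.
b·(c∘Ac): (-2057/175102)·192/25 + 3471/87551·1393/390 = 224941/4377550 ≠ 1/8
b·Ac²: (-2057/175102)·(-512/225) + 3471/87551·(-42091/2925) = -2142341/3939795 ≠ 1/12
b·A²c: 3471/87551·104/45 = 120328/1313265 ≠ 1/24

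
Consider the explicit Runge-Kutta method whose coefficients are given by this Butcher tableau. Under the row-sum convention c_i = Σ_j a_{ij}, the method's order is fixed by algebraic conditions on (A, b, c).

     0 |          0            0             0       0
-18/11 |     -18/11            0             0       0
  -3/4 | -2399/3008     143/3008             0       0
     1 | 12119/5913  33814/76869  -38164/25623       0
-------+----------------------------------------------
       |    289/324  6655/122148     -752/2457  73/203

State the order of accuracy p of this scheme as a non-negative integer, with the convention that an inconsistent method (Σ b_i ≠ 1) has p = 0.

b = (289/324, 6655/122148, -752/2457, 73/203)
c = (0, -18/11, -3/4, 1)
Ac = (0, 0, -117/1504, 29/73)
Σ b_i: 289/324·1 + 6655/122148·1 + (-752/2457)·1 + 73/203·1 = 1 ✓
b·c: 6655/122148·(-18/11) + (-752/2457)·(-3/4) + 73/203·1 = 1/2 ✓
b·c²: 6655/122148·324/121 + (-752/2457)·9/16 + 73/203·1 = 1/3 ✓
b·Ac: (-752/2457)·(-117/1504) + 73/203·29/73 = 1/6 ✓
b·c³: 6655/122148·(-5832/1331) + (-752/2457)·(-27/64) + 73/203·1 = 1/4 ✓
b·(c∘Ac): (-752/2457)·351/6016 + 73/203·29/73 = 1/8 ✓
b·Ac²: (-752/2457)·1053/8272 + 73/203·3277/9636 = 1/12 ✓
b·A²c: 73/203·203/1752 = 1/24 ✓; 4 stages ⇒ order 4.

4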